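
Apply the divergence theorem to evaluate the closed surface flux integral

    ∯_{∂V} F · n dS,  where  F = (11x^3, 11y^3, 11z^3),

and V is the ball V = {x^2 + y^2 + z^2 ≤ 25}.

By the divergence theorem,

    ∯_{∂V} F · n dS = ∭_V (∇ · F) dV.

Compute the divergence:
    ∇ · F = ∂F_x/∂x + ∂F_y/∂y + ∂F_z/∂z = 33x^2 + 33y^2 + 33z^2.

In spherical coordinates, x = ρ sin(φ) cos(θ), y = ρ sin(φ) sin(θ), z = ρ cos(φ), dV = ρ^2 sin(φ) dρ dφ dθ, with 0 ≤ ρ ≤ 5, 0 ≤ φ ≤ π, 0 ≤ θ ≤ 2π.

The integrand, after substitution and multiplying by the volume element, becomes (33ρ^2) · ρ^2 sin(φ), so

    ∭_V (∇·F) dV = ∫_0^{2π} ∫_0^{π} ∫_0^{5} (33ρ^2) · ρ^2 sin(φ) dρ dφ dθ.

Inner (ρ from 0 to 5): 20625sin(φ).
Middle (φ from 0 to π): 41250.
Outer (θ from 0 to 2π): 82500π.

Therefore ∯_{∂V} F · n dS = 82500π.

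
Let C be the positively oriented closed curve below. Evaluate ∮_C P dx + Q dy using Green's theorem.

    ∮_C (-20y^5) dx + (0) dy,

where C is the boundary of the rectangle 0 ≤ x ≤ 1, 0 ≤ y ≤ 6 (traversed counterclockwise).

Green's theorem converts the closed line integral into a double integral over the enclosed region D:

    ∮_C P dx + Q dy = ∬_D (∂Q/∂x - ∂P/∂y) dA.

Here P = -20y^5, Q = 0, so

    ∂Q/∂x = 0,    ∂P/∂y = -100y^4,
    ∂Q/∂x - ∂P/∂y = 100y^4.

D is the region 0 ≤ x ≤ 1, 0 ≤ y ≤ 6. Evaluating the double integral:

    ∬_D (100y^4) dA = ∫_0^{1} ∫_0^{6} (100y^4) dy dx.

Inner (y from 0 to 6): 155520.
Outer (x from 0 to 1): 155520.

Therefore ∮_C P dx + Q dy = 155520.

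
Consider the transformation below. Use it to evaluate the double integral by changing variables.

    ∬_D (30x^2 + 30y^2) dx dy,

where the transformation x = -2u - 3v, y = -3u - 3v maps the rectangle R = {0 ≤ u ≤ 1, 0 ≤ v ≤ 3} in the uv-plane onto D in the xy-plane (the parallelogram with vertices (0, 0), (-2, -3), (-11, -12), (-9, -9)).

Compute the Jacobian determinant of (x, y) with respect to (u, v):

    ∂(x,y)/∂(u,v) = | -2  -3 | = (-2)(-3) - (-3)(-3) = -3.
                   | -3  -3 |

Its absolute value is |J| = 3 (the area scaling factor).

Substituting x = -2u - 3v, y = -3u - 3v into the integrand,

    30x^2 + 30y^2 → 390u^2 + 900u v + 540v^2,

so the integral becomes

    ∬_R (390u^2 + 900u v + 540v^2) · |J| du dv = ∫_0^1 ∫_0^3 (1170u^2 + 2700u v + 1620v^2) dv du.

Inner (v): 3510u^2 + 12150u + 14580.
Outer (u): 21825.

Therefore ∬_D (30x^2 + 30y^2) dx dy = 21825.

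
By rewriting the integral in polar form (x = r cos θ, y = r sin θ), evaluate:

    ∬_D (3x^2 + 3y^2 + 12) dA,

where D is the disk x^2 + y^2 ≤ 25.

The region D is 0 ≤ r ≤ 5, 0 ≤ θ ≤ 2π in polar coordinates, where x = r cos(θ), y = r sin(θ), and dA = r dr dθ.

Under the substitution, the integrand becomes 3r^2 + 12, so

    ∬_D (3x^2 + 3y^2 + 12) dA = ∫_{0}^{2π} ∫_{0}^{5} (3r^2 + 12) · r dr dθ.

Inner integral (in r): ∫_{0}^{5} (3r^2 + 12) · r dr = 2475/4.

Outer integral (in θ): ∫_{0}^{2π} (2475/4) dθ = 2475π/2.

Therefore ∬_D (3x^2 + 3y^2 + 12) dA = 2475π/2.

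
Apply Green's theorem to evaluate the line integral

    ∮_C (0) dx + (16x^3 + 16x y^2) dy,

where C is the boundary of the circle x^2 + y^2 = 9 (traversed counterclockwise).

Green's theorem converts the closed line integral into a double integral over the enclosed region D:

    ∮_C P dx + Q dy = ∬_D (∂Q/∂x - ∂P/∂y) dA.

Here P = 0, Q = 16x^3 + 16x y^2, so

    ∂Q/∂x = 48x^2 + 16y^2,    ∂P/∂y = 0,
    ∂Q/∂x - ∂P/∂y = 48x^2 + 16y^2.

D is the region x^2 + y^2 ≤ 9. Evaluating the double integral:

In polar coordinates (x = r cos θ, y = r sin θ, dA = r dr dθ) the integrand becomes 16r^2(cos(2θ) + 2), so

    ∬_D (48x^2 + 16y^2) dA = ∫_0^{2π} ∫_0^{3} (16r^2(cos(2θ) + 2)) · r dr dθ.

Inner (r from 0 to 3): 324cos(2θ) + 648.
Outer (θ from 0 to 2π): 1296π.

Therefore ∮_C P dx + Q dy = 1296π.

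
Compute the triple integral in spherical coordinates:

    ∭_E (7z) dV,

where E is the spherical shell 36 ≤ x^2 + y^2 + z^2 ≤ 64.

In spherical coordinates, x = ρ sin(φ) cos(θ), y = ρ sin(φ) sin(θ), z = ρ cos(φ), and dV = ρ^2 sin(φ) dρ dφ dθ.

The integrand becomes 7ρ cos(φ), so

    ∭_E (7z) dV = ∫_{0}^{2π} ∫_{0}^{π} ∫_{6}^{8} (7ρ cos(φ)) · ρ^2 sin(φ) dρ dφ dθ.

Inner (ρ): 2450sin(2φ).
Middle (φ): 0.
Outer (θ): 0.

Therefore the triple integral equals 0.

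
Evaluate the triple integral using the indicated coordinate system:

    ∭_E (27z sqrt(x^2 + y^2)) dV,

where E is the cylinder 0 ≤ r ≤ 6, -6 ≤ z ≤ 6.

In cylindrical coordinates, x = r cos(θ), y = r sin(θ), z = z, and dV = r dr dθ dz.

The integrand becomes 27r z, so

    ∭_E (27z sqrt(x^2 + y^2)) dV = ∫_{0}^{2π} ∫_{0}^{6} ∫_{-6}^{6} (27r z) · r dz dr dθ.

Inner (z): 0.
Middle (r from 0 to 6): 0.
Outer (θ): 0.

Therefore the triple integral equals 0.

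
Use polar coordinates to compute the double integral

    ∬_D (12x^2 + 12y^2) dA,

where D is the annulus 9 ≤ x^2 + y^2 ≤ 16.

The region D is 3 ≤ r ≤ 4, 0 ≤ θ ≤ 2π in polar coordinates, where x = r cos(θ), y = r sin(θ), and dA = r dr dθ.

Under the substitution, the integrand becomes 12r^2, so

    ∬_D (12x^2 + 12y^2) dA = ∫_{0}^{2π} ∫_{3}^{4} (12r^2) · r dr dθ.

Inner integral (in r): ∫_{3}^{4} (12r^2) · r dr = 525.

Outer integral (in θ): ∫_{0}^{2π} (525) dθ = 1050π.

Therefore ∬_D (12x^2 + 12y^2) dA = 1050π.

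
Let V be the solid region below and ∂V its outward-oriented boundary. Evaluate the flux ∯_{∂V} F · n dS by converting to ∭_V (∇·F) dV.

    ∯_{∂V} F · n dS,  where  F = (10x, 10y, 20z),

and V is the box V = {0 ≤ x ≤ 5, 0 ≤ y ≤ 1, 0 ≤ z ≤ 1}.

By the divergence theorem,

    ∯_{∂V} F · n dS = ∭_V (∇ · F) dV.

Compute the divergence:
    ∇ · F = ∂F_x/∂x + ∂F_y/∂y + ∂F_z/∂z = 10 + 10 + 20 = 40.

V is a rectangular box, so dV = dx dy dz with 0 ≤ x ≤ 5, 0 ≤ y ≤ 1, 0 ≤ z ≤ 1.

Integrate (40) over V as an iterated integral:

    ∭_V (∇·F) dV = ∫_0^{5} ∫_0^{1} ∫_0^{1} (40) dz dy dx.

Inner (z from 0 to 1): 40.
Middle (y from 0 to 1): 40.
Outer (x from 0 to 5): 200.

Therefore ∯_{∂V} F · n dS = 200.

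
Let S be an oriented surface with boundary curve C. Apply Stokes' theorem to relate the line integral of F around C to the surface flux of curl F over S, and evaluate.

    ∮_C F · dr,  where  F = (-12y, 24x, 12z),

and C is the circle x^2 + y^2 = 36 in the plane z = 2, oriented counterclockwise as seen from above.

Let S be the flat disk x^2 + y^2 ≤ 36 in the plane z = 2, with upward unit normal n̂ = ẑ. By Stokes' theorem,

    ∮_C F · dr = ∬_S (∇ × F) · n̂ dS = ∬_D (curl F)_z dA,

where D is the disk x^2 + y^2 ≤ 36.

Compute the curl of F = (-12y, 24x, 12z):
    (∇ × F)_x = ∂F_z/∂y - ∂F_y/∂z = 0,
    (∇ × F)_y = ∂F_x/∂z - ∂F_z/∂x = 0,
    (∇ × F)_z = ∂F_y/∂x - ∂F_x/∂y = 36.

On z = 2, (curl F)_z = 36.

Convert to polar (x = r cos θ, y = r sin θ, dA = r dr dθ); the integrand becomes 36, so

    ∬_D (curl F)_z dA = ∫_0^{2π} ∫_0^{6} (36) · r dr dθ.

Inner (r from 0 to 6): 648.
Outer (θ from 0 to 2π): 1296π.

Therefore ∮_C F · dr = 1296π.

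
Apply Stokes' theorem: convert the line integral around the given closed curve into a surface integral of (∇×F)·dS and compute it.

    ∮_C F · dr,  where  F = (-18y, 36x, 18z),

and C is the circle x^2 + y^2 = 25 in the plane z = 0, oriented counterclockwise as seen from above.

Let S be the flat disk x^2 + y^2 ≤ 25 in the plane z = 0, with upward unit normal n̂ = ẑ. By Stokes' theorem,

    ∮_C F · dr = ∬_S (∇ × F) · n̂ dS = ∬_D (curl F)_z dA,

where D is the disk x^2 + y^2 ≤ 25.

Compute the curl of F = (-18y, 36x, 18z):
    (∇ × F)_x = ∂F_z/∂y - ∂F_y/∂z = 0,
    (∇ × F)_y = ∂F_x/∂z - ∂F_z/∂x = 0,
    (∇ × F)_z = ∂F_y/∂x - ∂F_x/∂y = 54.

On z = 0, (curl F)_z = 54.

Convert to polar (x = r cos θ, y = r sin θ, dA = r dr dθ); the integrand becomes 54, so

    ∬_D (curl F)_z dA = ∫_0^{2π} ∫_0^{5} (54) · r dr dθ.

Inner (r from 0 to 5): 675.
Outer (θ from 0 to 2π): 1350π.

Therefore ∮_C F · dr = 1350π.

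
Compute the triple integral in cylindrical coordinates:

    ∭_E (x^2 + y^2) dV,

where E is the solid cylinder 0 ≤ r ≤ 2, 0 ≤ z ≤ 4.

In cylindrical coordinates, x = r cos(θ), y = r sin(θ), z = z, and dV = r dr dθ dz.

The integrand becomes r^2, so

    ∭_E (x^2 + y^2) dV = ∫_{0}^{2π} ∫_{0}^{2} ∫_{0}^{4} (r^2) · r dz dr dθ.

Inner (z): 4r^3.
Middle (r from 0 to 2): 16.
Outer (θ): 32π.

Therefore the triple integral equals 32π.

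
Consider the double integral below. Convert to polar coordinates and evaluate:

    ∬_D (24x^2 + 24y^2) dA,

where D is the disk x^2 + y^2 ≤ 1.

The region D is 0 ≤ r ≤ 1, 0 ≤ θ ≤ 2π in polar coordinates, where x = r cos(θ), y = r sin(θ), and dA = r dr dθ.

Under the substitution, the integrand becomes 24r^2, so

    ∬_D (24x^2 + 24y^2) dA = ∫_{0}^{2π} ∫_{0}^{1} (24r^2) · r dr dθ.

Inner integral (in r): ∫_{0}^{1} (24r^2) · r dr = 6.

Outer integral (in θ): ∫_{0}^{2π} (6) dθ = 12π.

Therefore ∬_D (24x^2 + 24y^2) dA = 12π.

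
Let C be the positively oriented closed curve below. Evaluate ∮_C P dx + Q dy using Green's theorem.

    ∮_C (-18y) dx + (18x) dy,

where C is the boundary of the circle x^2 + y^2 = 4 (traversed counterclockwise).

Green's theorem converts the closed line integral into a double integral over the enclosed region D:

    ∮_C P dx + Q dy = ∬_D (∂Q/∂x - ∂P/∂y) dA.

Here P = -18y, Q = 18x, so

    ∂Q/∂x = 18,    ∂P/∂y = -18,
    ∂Q/∂x - ∂P/∂y = 36.

D is the region x^2 + y^2 ≤ 4. Evaluating the double integral:

In polar coordinates (x = r cos θ, y = r sin θ, dA = r dr dθ) the integrand becomes 36, so

    ∬_D (36) dA = ∫_0^{2π} ∫_0^{2} (36) · r dr dθ.

Inner (r from 0 to 2): 72.
Outer (θ from 0 to 2π): 144π.

Therefore ∮_C P dx + Q dy = 144π.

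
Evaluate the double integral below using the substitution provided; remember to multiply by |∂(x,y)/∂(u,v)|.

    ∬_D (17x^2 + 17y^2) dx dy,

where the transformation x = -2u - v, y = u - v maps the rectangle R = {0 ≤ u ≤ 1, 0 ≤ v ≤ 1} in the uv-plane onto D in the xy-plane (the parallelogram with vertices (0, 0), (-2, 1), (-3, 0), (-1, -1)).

Compute the Jacobian determinant of (x, y) with respect to (u, v):

    ∂(x,y)/∂(u,v) = | -2  -1 | = (-2)(-1) - (-1)(1) = 3.
                   | 1  -1 |

Its absolute value is |J| = 3 (the area scaling factor).

Substituting x = -2u - v, y = u - v into the integrand,

    17x^2 + 17y^2 → 85u^2 + 34u v + 34v^2,

so the integral becomes

    ∬_R (85u^2 + 34u v + 34v^2) · |J| du dv = ∫_0^1 ∫_0^1 (255u^2 + 102u v + 102v^2) dv du.

Inner (v): 255u^2 + 51u + 34.
Outer (u): 289/2.

Therefore ∬_D (17x^2 + 17y^2) dx dy = 289/2.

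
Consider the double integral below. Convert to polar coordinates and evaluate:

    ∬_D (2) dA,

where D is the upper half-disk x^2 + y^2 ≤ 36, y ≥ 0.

The region D is 0 ≤ r ≤ 6, 0 ≤ θ ≤ π in polar coordinates, where x = r cos(θ), y = r sin(θ), and dA = r dr dθ.

Under the substitution, the integrand becomes 2, so

    ∬_D (2) dA = ∫_{0}^{π} ∫_{0}^{6} (2) · r dr dθ.

Inner integral (in r): ∫_{0}^{6} (2) · r dr = 36.

Outer integral (in θ): ∫_{0}^{π} (36) dθ = 36π.

Therefore ∬_D (2) dA = 36π.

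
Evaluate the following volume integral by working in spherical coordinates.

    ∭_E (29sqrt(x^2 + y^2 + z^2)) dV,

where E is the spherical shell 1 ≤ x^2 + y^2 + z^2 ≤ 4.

In spherical coordinates, x = ρ sin(φ) cos(θ), y = ρ sin(φ) sin(θ), z = ρ cos(φ), and dV = ρ^2 sin(φ) dρ dφ dθ.

The integrand becomes 29ρ, so

    ∭_E (29sqrt(x^2 + y^2 + z^2)) dV = ∫_{0}^{2π} ∫_{0}^{π} ∫_{1}^{2} (29ρ) · ρ^2 sin(φ) dρ dφ dθ.

Inner (ρ): 435sin(φ)/4.
Middle (φ): 435/2.
Outer (θ): 435π.

Therefore the triple integral equals 435π.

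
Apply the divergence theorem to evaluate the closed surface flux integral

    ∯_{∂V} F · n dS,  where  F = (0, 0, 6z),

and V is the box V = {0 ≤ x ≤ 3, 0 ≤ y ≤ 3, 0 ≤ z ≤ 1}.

By the divergence theorem,

    ∯_{∂V} F · n dS = ∭_V (∇ · F) dV.

Compute the divergence:
    ∇ · F = ∂F_x/∂x + ∂F_y/∂y + ∂F_z/∂z = 0 + 0 + 6 = 6.

V is a rectangular box, so dV = dx dy dz with 0 ≤ x ≤ 3, 0 ≤ y ≤ 3, 0 ≤ z ≤ 1.

Integrate (6) over V as an iterated integral:

    ∭_V (∇·F) dV = ∫_0^{3} ∫_0^{3} ∫_0^{1} (6) dz dy dx.

Inner (z from 0 to 1): 6.
Middle (y from 0 to 3): 18.
Outer (x from 0 to 3): 54.

Therefore ∯_{∂V} F · n dS = 54.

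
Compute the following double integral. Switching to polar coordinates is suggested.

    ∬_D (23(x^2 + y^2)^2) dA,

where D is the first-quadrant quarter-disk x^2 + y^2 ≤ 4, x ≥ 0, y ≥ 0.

The region D is 0 ≤ r ≤ 2, 0 ≤ θ ≤ π/2 in polar coordinates, where x = r cos(θ), y = r sin(θ), and dA = r dr dθ.

Under the substitution, the integrand becomes 23r^4, so

    ∬_D (23(x^2 + y^2)^2) dA = ∫_{0}^{π/2} ∫_{0}^{2} (23r^4) · r dr dθ.

Inner integral (in r): ∫_{0}^{2} (23r^4) · r dr = 736/3.

Outer integral (in θ): ∫_{0}^{π/2} (736/3) dθ = 368π/3.

Therefore ∬_D (23(x^2 + y^2)^2) dA = 368π/3.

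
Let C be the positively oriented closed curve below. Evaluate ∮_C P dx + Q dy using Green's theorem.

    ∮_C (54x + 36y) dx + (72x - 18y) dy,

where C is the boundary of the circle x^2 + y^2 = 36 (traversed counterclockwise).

Green's theorem converts the closed line integral into a double integral over the enclosed region D:

    ∮_C P dx + Q dy = ∬_D (∂Q/∂x - ∂P/∂y) dA.

Here P = 54x + 36y, Q = 72x - 18y, so

    ∂Q/∂x = 72,    ∂P/∂y = 36,
    ∂Q/∂x - ∂P/∂y = 36.

D is the region x^2 + y^2 ≤ 36. Evaluating the double integral:

In polar coordinates (x = r cos θ, y = r sin θ, dA = r dr dθ) the integrand becomes 36, so

    ∬_D (36) dA = ∫_0^{2π} ∫_0^{6} (36) · r dr dθ.

Inner (r from 0 to 6): 648.
Outer (θ from 0 to 2π): 1296π.

Therefore ∮_C P dx + Q dy = 1296π.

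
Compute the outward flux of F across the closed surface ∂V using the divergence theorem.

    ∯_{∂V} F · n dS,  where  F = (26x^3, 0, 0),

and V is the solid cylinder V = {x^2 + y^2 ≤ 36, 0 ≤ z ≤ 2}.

By the divergence theorem,

    ∯_{∂V} F · n dS = ∭_V (∇ · F) dV.

Compute the divergence:
    ∇ · F = ∂F_x/∂x + ∂F_y/∂y + ∂F_z/∂z = 78x^2 + 0 + 0 = 78x^2.

In cylindrical coordinates, x = r cos(θ), y = r sin(θ), z = z, dV = r dr dθ dz, with 0 ≤ r ≤ 6, 0 ≤ θ ≤ 2π, 0 ≤ z ≤ 2.

The integrand, after substitution and multiplying by the volume element, becomes (78r^2cos(θ)^2) · r, so

    ∭_V (∇·F) dV = ∫_0^{2π} ∫_0^{6} ∫_0^{2} (78r^2cos(θ)^2) · r dz dr dθ.

Inner (z from 0 to 2): 156r^3cos(θ)^2.
Middle (r from 0 to 6): 50544cos(θ)^2.
Outer (θ from 0 to 2π): 50544π.

Therefore ∯_{∂V} F · n dS = 50544π.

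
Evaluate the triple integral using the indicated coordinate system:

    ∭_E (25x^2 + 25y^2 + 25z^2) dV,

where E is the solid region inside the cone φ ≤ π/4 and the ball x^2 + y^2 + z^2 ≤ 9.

In spherical coordinates, x = ρ sin(φ) cos(θ), y = ρ sin(φ) sin(θ), z = ρ cos(φ), and dV = ρ^2 sin(φ) dρ dφ dθ.

The integrand becomes 25ρ^2, so

    ∭_E (25x^2 + 25y^2 + 25z^2) dV = ∫_{0}^{2π} ∫_{0}^{π/4} ∫_{0}^{3} (25ρ^2) · ρ^2 sin(φ) dρ dφ dθ.

Inner (ρ): 1215sin(φ).
Middle (φ): 1215 - 1215sqrt(2)/2.
Outer (θ): 1215π (2 - sqrt(2)).

Therefore the triple integral equals 1215π (2 - sqrt(2)).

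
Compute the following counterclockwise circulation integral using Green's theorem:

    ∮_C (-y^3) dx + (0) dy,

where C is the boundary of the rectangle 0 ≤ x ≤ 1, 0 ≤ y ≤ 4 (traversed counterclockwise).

Green's theorem converts the closed line integral into a double integral over the enclosed region D:

    ∮_C P dx + Q dy = ∬_D (∂Q/∂x - ∂P/∂y) dA.

Here P = -y^3, Q = 0, so

    ∂Q/∂x = 0,    ∂P/∂y = -3y^2,
    ∂Q/∂x - ∂P/∂y = 3y^2.

D is the region 0 ≤ x ≤ 1, 0 ≤ y ≤ 4. Evaluating the double integral:

    ∬_D (3y^2) dA = ∫_0^{1} ∫_0^{4} (3y^2) dy dx.

Inner (y from 0 to 4): 64.
Outer (x from 0 to 1): 64.

Therefore ∮_C P dx + Q dy = 64.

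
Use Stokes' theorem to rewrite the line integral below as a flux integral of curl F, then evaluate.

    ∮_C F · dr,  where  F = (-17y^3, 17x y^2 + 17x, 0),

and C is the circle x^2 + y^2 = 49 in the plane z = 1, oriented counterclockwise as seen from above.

Let S be the flat disk x^2 + y^2 ≤ 49 in the plane z = 1, with upward unit normal n̂ = ẑ. By Stokes' theorem,

    ∮_C F · dr = ∬_S (∇ × F) · n̂ dS = ∬_D (curl F)_z dA,

where D is the disk x^2 + y^2 ≤ 49.

Compute the curl of F = (-17y^3, 17x y^2 + 17x, 0):
    (∇ × F)_x = ∂F_z/∂y - ∂F_y/∂z = 0,
    (∇ × F)_y = ∂F_x/∂z - ∂F_z/∂x = 0,
    (∇ × F)_z = ∂F_y/∂x - ∂F_x/∂y = 68y^2 + 17.

On z = 1, (curl F)_z = 68y^2 + 17.

Convert to polar (x = r cos θ, y = r sin θ, dA = r dr dθ); the integrand becomes 68r^2sin(θ)^2 + 17, so

    ∬_D (curl F)_z dA = ∫_0^{2π} ∫_0^{7} (68r^2sin(θ)^2 + 17) · r dr dθ.

Inner (r from 0 to 7): 40817sin(θ)^2 + 833/2.
Outer (θ from 0 to 2π): 41650π.

Therefore ∮_C F · dr = 41650π.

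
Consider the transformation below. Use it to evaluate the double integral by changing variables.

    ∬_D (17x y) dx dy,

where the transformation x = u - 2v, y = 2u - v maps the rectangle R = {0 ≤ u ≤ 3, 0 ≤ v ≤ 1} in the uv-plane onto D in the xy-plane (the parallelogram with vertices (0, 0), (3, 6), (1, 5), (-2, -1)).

Compute the Jacobian determinant of (x, y) with respect to (u, v):

    ∂(x,y)/∂(u,v) = | 1  -2 | = (1)(-1) - (-2)(2) = 3.
                   | 2  -1 |

Its absolute value is |J| = 3 (the area scaling factor).

Substituting x = u - 2v, y = 2u - v into the integrand,

    17x y → 34u^2 - 85u v + 34v^2,

so the integral becomes

    ∬_R (34u^2 - 85u v + 34v^2) · |J| du dv = ∫_0^3 ∫_0^1 (102u^2 - 255u v + 102v^2) dv du.

Inner (v): 102u^2 - 255u/2 + 34.
Outer (u): 1785/4.

Therefore ∬_D (17x y) dx dy = 1785/4.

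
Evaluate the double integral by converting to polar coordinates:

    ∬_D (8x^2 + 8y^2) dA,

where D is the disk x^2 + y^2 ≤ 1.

The region D is 0 ≤ r ≤ 1, 0 ≤ θ ≤ 2π in polar coordinates, where x = r cos(θ), y = r sin(θ), and dA = r dr dθ.

Under the substitution, the integrand becomes 8r^2, so

    ∬_D (8x^2 + 8y^2) dA = ∫_{0}^{2π} ∫_{0}^{1} (8r^2) · r dr dθ.

Inner integral (in r): ∫_{0}^{1} (8r^2) · r dr = 2.

Outer integral (in θ): ∫_{0}^{2π} (2) dθ = 4π.

Therefore ∬_D (8x^2 + 8y^2) dA = 4π.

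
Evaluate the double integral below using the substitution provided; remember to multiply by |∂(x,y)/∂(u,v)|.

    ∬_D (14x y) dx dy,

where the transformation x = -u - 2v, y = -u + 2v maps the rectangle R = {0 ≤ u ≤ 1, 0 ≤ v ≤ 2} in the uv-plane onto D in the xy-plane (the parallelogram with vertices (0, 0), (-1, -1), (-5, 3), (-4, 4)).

Compute the Jacobian determinant of (x, y) with respect to (u, v):

    ∂(x,y)/∂(u,v) = | -1  -2 | = (-1)(2) - (-2)(-1) = -4.
                   | -1  2 |

Its absolute value is |J| = 4 (the area scaling factor).

Substituting x = -u - 2v, y = -u + 2v into the integrand,

    14x y → 14u^2 - 56v^2,

so the integral becomes

    ∬_R (14u^2 - 56v^2) · |J| du dv = ∫_0^1 ∫_0^2 (56u^2 - 224v^2) dv du.

Inner (v): 112u^2 - 1792/3.
Outer (u): -560.

Therefore ∬_D (14x y) dx dy = -560.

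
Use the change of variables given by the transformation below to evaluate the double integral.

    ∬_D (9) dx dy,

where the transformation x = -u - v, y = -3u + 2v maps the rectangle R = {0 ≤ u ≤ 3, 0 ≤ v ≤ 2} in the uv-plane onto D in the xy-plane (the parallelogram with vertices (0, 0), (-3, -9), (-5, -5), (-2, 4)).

Compute the Jacobian determinant of (x, y) with respect to (u, v):

    ∂(x,y)/∂(u,v) = | -1  -1 | = (-1)(2) - (-1)(-3) = -5.
                   | -3  2 |

Its absolute value is |J| = 5 (the area scaling factor).

Substituting x = -u - v, y = -3u + 2v into the integrand,

    9 → 9,

so the integral becomes

    ∬_R (9) · |J| du dv = ∫_0^3 ∫_0^2 (45) dv du.

Inner (v): 90.
Outer (u): 270.

Therefore ∬_D (9) dx dy = 270.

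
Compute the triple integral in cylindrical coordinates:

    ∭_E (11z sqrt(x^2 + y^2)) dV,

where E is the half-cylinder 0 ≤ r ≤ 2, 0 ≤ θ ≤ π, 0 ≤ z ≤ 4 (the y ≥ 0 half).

In cylindrical coordinates, x = r cos(θ), y = r sin(θ), z = z, and dV = r dr dθ dz.

The integrand becomes 11r z, so

    ∭_E (11z sqrt(x^2 + y^2)) dV = ∫_{0}^{π} ∫_{0}^{2} ∫_{0}^{4} (11r z) · r dz dr dθ.

Inner (z): 88r^2.
Middle (r from 0 to 2): 704/3.
Outer (θ): 704π/3.

Therefore the triple integral equals 704π/3.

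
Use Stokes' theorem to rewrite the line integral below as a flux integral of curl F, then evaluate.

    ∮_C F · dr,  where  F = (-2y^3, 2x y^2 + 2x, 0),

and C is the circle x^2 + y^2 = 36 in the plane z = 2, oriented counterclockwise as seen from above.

Let S be the flat disk x^2 + y^2 ≤ 36 in the plane z = 2, with upward unit normal n̂ = ẑ. By Stokes' theorem,

    ∮_C F · dr = ∬_S (∇ × F) · n̂ dS = ∬_D (curl F)_z dA,

where D is the disk x^2 + y^2 ≤ 36.

Compute the curl of F = (-2y^3, 2x y^2 + 2x, 0):
    (∇ × F)_x = ∂F_z/∂y - ∂F_y/∂z = 0,
    (∇ × F)_y = ∂F_x/∂z - ∂F_z/∂x = 0,
    (∇ × F)_z = ∂F_y/∂x - ∂F_x/∂y = 8y^2 + 2.

On z = 2, (curl F)_z = 8y^2 + 2.

Convert to polar (x = r cos θ, y = r sin θ, dA = r dr dθ); the integrand becomes 8r^2sin(θ)^2 + 2, so

    ∬_D (curl F)_z dA = ∫_0^{2π} ∫_0^{6} (8r^2sin(θ)^2 + 2) · r dr dθ.

Inner (r from 0 to 6): 2592sin(θ)^2 + 36.
Outer (θ from 0 to 2π): 2664π.

Therefore ∮_C F · dr = 2664π.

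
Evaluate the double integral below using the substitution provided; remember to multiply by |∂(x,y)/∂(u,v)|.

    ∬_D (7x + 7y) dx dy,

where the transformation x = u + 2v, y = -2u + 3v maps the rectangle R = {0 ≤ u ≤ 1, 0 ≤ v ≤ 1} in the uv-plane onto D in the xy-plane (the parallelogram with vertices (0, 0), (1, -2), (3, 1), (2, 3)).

Compute the Jacobian determinant of (x, y) with respect to (u, v):

    ∂(x,y)/∂(u,v) = | 1  2 | = (1)(3) - (2)(-2) = 7.
                   | -2  3 |

Its absolute value is |J| = 7 (the area scaling factor).

Substituting x = u + 2v, y = -2u + 3v into the integrand,

    7x + 7y → -7u + 35v,

so the integral becomes

    ∬_R (-7u + 35v) · |J| du dv = ∫_0^1 ∫_0^1 (-49u + 245v) dv du.

Inner (v): 245/2 - 49u.
Outer (u): 98.

Therefore ∬_D (7x + 7y) dx dy = 98.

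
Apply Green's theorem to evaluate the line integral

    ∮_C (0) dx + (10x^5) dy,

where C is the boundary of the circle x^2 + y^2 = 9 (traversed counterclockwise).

Green's theorem converts the closed line integral into a double integral over the enclosed region D:

    ∮_C P dx + Q dy = ∬_D (∂Q/∂x - ∂P/∂y) dA.

Here P = 0, Q = 10x^5, so

    ∂Q/∂x = 50x^4,    ∂P/∂y = 0,
    ∂Q/∂x - ∂P/∂y = 50x^4.

D is the region x^2 + y^2 ≤ 9. Evaluating the double integral:

In polar coordinates (x = r cos θ, y = r sin θ, dA = r dr dθ) the integrand becomes 50r^4cos(θ)^4, so

    ∬_D (50x^4) dA = ∫_0^{2π} ∫_0^{3} (50r^4cos(θ)^4) · r dr dθ.

Inner (r from 0 to 3): 6075cos(θ)^4.
Outer (θ from 0 to 2π): 18225π/4.

Therefore ∮_C P dx + Q dy = 18225π/4.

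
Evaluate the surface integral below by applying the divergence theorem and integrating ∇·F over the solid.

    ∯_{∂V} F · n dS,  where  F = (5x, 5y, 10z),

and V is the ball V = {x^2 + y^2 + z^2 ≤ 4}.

By the divergence theorem,

    ∯_{∂V} F · n dS = ∭_V (∇ · F) dV.

Compute the divergence:
    ∇ · F = ∂F_x/∂x + ∂F_y/∂y + ∂F_z/∂z = 5 + 5 + 10 = 20.

In spherical coordinates, x = ρ sin(φ) cos(θ), y = ρ sin(φ) sin(θ), z = ρ cos(φ), dV = ρ^2 sin(φ) dρ dφ dθ, with 0 ≤ ρ ≤ 2, 0 ≤ φ ≤ π, 0 ≤ θ ≤ 2π.

The integrand, after substitution and multiplying by the volume element, becomes (20) · ρ^2 sin(φ), so

    ∭_V (∇·F) dV = ∫_0^{2π} ∫_0^{π} ∫_0^{2} (20) · ρ^2 sin(φ) dρ dφ dθ.

Inner (ρ from 0 to 2): 160sin(φ)/3.
Middle (φ from 0 to π): 320/3.
Outer (θ from 0 to 2π): 640π/3.

Therefore ∯_{∂V} F · n dS = 640π/3.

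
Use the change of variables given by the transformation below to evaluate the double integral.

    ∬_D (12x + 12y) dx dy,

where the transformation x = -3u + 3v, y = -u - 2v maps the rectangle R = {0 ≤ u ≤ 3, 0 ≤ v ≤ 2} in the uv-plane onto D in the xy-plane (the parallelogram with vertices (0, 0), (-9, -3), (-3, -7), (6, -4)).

Compute the Jacobian determinant of (x, y) with respect to (u, v):

    ∂(x,y)/∂(u,v) = | -3  3 | = (-3)(-2) - (3)(-1) = 9.
                   | -1  -2 |

Its absolute value is |J| = 9 (the area scaling factor).

Substituting x = -3u + 3v, y = -u - 2v into the integrand,

    12x + 12y → -48u + 12v,

so the integral becomes

    ∬_R (-48u + 12v) · |J| du dv = ∫_0^3 ∫_0^2 (-432u + 108v) dv du.

Inner (v): 216 - 864u.
Outer (u): -3240.

Therefore ∬_D (12x + 12y) dx dy = -3240.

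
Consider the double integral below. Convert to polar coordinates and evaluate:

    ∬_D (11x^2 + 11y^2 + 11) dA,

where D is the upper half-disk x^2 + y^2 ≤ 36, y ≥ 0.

The region D is 0 ≤ r ≤ 6, 0 ≤ θ ≤ π in polar coordinates, where x = r cos(θ), y = r sin(θ), and dA = r dr dθ.

Under the substitution, the integrand becomes 11r^2 + 11, so

    ∬_D (11x^2 + 11y^2 + 11) dA = ∫_{0}^{π} ∫_{0}^{6} (11r^2 + 11) · r dr dθ.

Inner integral (in r): ∫_{0}^{6} (11r^2 + 11) · r dr = 3762.

Outer integral (in θ): ∫_{0}^{π} (3762) dθ = 3762π.

Therefore ∬_D (11x^2 + 11y^2 + 11) dA = 3762π.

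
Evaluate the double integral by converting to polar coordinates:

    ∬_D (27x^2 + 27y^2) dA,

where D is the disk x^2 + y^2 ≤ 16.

The region D is 0 ≤ r ≤ 4, 0 ≤ θ ≤ 2π in polar coordinates, where x = r cos(θ), y = r sin(θ), and dA = r dr dθ.

Under the substitution, the integrand becomes 27r^2, so

    ∬_D (27x^2 + 27y^2) dA = ∫_{0}^{2π} ∫_{0}^{4} (27r^2) · r dr dθ.

Inner integral (in r): ∫_{0}^{4} (27r^2) · r dr = 1728.

Outer integral (in θ): ∫_{0}^{2π} (1728) dθ = 3456π.

Therefore ∬_D (27x^2 + 27y^2) dA = 3456π.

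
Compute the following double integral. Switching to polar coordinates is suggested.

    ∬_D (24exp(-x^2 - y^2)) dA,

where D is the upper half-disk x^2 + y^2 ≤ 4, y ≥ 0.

The region D is 0 ≤ r ≤ 2, 0 ≤ θ ≤ π in polar coordinates, where x = r cos(θ), y = r sin(θ), and dA = r dr dθ.

Under the substitution, the integrand becomes 24exp(-r^2), so

    ∬_D (24exp(-x^2 - y^2)) dA = ∫_{0}^{π} ∫_{0}^{2} (24exp(-r^2)) · r dr dθ.

Inner integral (in r): ∫_{0}^{2} (24exp(-r^2)) · r dr = 12 - 12exp(-4).

Outer integral (in θ): ∫_{0}^{π} (12 - 12exp(-4)) dθ = -12π exp(-4) + 12π.

Therefore ∬_D (24exp(-x^2 - y^2)) dA = -12π exp(-4) + 12π.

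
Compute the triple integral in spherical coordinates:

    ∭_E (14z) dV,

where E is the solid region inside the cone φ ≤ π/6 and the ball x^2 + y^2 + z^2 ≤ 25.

In spherical coordinates, x = ρ sin(φ) cos(θ), y = ρ sin(φ) sin(θ), z = ρ cos(φ), and dV = ρ^2 sin(φ) dρ dφ dθ.

The integrand becomes 14ρ cos(φ), so

    ∭_E (14z) dV = ∫_{0}^{2π} ∫_{0}^{π/6} ∫_{0}^{5} (14ρ cos(φ)) · ρ^2 sin(φ) dρ dφ dθ.

Inner (ρ): 4375sin(2φ)/4.
Middle (φ): 4375/16.
Outer (θ): 4375π/8.

Therefore the triple integral equals 4375π/8.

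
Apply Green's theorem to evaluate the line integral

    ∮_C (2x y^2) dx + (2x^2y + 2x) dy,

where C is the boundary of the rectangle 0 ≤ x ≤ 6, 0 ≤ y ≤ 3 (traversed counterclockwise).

Green's theorem converts the closed line integral into a double integral over the enclosed region D:

    ∮_C P dx + Q dy = ∬_D (∂Q/∂x - ∂P/∂y) dA.

Here P = 2x y^2, Q = 2x^2y + 2x, so

    ∂Q/∂x = 4x y + 2,    ∂P/∂y = 4x y,
    ∂Q/∂x - ∂P/∂y = 2.

D is the region 0 ≤ x ≤ 6, 0 ≤ y ≤ 3. Evaluating the double integral:

    ∬_D (2) dA = ∫_0^{6} ∫_0^{3} (2) dy dx.

Inner (y from 0 to 3): 6.
Outer (x from 0 to 6): 36.

Therefore ∮_C P dx + Q dy = 36.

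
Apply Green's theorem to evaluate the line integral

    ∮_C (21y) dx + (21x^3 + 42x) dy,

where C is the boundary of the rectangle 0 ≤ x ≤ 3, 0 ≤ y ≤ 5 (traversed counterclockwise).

Green's theorem converts the closed line integral into a double integral over the enclosed region D:

    ∮_C P dx + Q dy = ∬_D (∂Q/∂x - ∂P/∂y) dA.

Here P = 21y, Q = 21x^3 + 42x, so

    ∂Q/∂x = 63x^2 + 42,    ∂P/∂y = 21,
    ∂Q/∂x - ∂P/∂y = 63x^2 + 21.

D is the region 0 ≤ x ≤ 3, 0 ≤ y ≤ 5. Evaluating the double integral:

    ∬_D (63x^2 + 21) dA = ∫_0^{3} ∫_0^{5} (63x^2 + 21) dy dx.

Inner (y from 0 to 5): 315x^2 + 105.
Outer (x from 0 to 3): 3150.

Therefore ∮_C P dx + Q dy = 3150.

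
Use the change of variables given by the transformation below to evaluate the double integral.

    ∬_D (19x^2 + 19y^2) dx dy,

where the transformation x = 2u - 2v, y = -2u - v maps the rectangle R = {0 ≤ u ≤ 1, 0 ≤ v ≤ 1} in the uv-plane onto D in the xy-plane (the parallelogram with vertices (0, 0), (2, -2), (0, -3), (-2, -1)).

Compute the Jacobian determinant of (x, y) with respect to (u, v):

    ∂(x,y)/∂(u,v) = | 2  -2 | = (2)(-1) - (-2)(-2) = -6.
                   | -2  -1 |

Its absolute value is |J| = 6 (the area scaling factor).

Substituting x = 2u - 2v, y = -2u - v into the integrand,

    19x^2 + 19y^2 → 152u^2 - 76u v + 95v^2,

so the integral becomes

    ∬_R (152u^2 - 76u v + 95v^2) · |J| du dv = ∫_0^1 ∫_0^1 (912u^2 - 456u v + 570v^2) dv du.

Inner (v): 912u^2 - 228u + 190.
Outer (u): 380.

Therefore ∬_D (19x^2 + 19y^2) dx dy = 380.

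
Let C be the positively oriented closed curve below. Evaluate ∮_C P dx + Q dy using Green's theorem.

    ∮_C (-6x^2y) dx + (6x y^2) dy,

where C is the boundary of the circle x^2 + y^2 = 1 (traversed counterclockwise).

Green's theorem converts the closed line integral into a double integral over the enclosed region D:

    ∮_C P dx + Q dy = ∬_D (∂Q/∂x - ∂P/∂y) dA.

Here P = -6x^2y, Q = 6x y^2, so

    ∂Q/∂x = 6y^2,    ∂P/∂y = -6x^2,
    ∂Q/∂x - ∂P/∂y = 6x^2 + 6y^2.

D is the region x^2 + y^2 ≤ 1. Evaluating the double integral:

In polar coordinates (x = r cos θ, y = r sin θ, dA = r dr dθ) the integrand becomes 6r^2, so

    ∬_D (6x^2 + 6y^2) dA = ∫_0^{2π} ∫_0^{1} (6r^2) · r dr dθ.

Inner (r from 0 to 1): 3/2.
Outer (θ from 0 to 2π): 3π.

Therefore ∮_C P dx + Q dy = 3π.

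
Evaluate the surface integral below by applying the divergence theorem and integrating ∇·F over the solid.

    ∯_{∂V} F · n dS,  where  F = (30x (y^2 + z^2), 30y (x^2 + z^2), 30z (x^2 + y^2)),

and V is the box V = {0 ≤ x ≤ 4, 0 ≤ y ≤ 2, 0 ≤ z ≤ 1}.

By the divergence theorem,

    ∯_{∂V} F · n dS = ∭_V (∇ · F) dV.

Compute the divergence:
    ∇ · F = ∂F_x/∂x + ∂F_y/∂y + ∂F_z/∂z = 30y^2 + 30z^2 + 30x^2 + 30z^2 + 30x^2 + 30y^2 = 60x^2 + 60y^2 + 60z^2.

V is a rectangular box, so dV = dx dy dz with 0 ≤ x ≤ 4, 0 ≤ y ≤ 2, 0 ≤ z ≤ 1.

Integrate (60x^2 + 60y^2 + 60z^2) over V as an iterated integral:

    ∭_V (∇·F) dV = ∫_0^{4} ∫_0^{2} ∫_0^{1} (60x^2 + 60y^2 + 60z^2) dz dy dx.

Inner (z from 0 to 1): 60x^2 + 60y^2 + 20.
Middle (y from 0 to 2): 120x^2 + 200.
Outer (x from 0 to 4): 3360.

Therefore ∯_{∂V} F · n dS = 3360.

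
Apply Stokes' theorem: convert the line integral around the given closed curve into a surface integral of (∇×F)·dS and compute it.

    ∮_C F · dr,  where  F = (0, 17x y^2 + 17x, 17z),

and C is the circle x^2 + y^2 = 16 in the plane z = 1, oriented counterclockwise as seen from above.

Let S be the flat disk x^2 + y^2 ≤ 16 in the plane z = 1, with upward unit normal n̂ = ẑ. By Stokes' theorem,

    ∮_C F · dr = ∬_S (∇ × F) · n̂ dS = ∬_D (curl F)_z dA,

where D is the disk x^2 + y^2 ≤ 16.

Compute the curl of F = (0, 17x y^2 + 17x, 17z):
    (∇ × F)_x = ∂F_z/∂y - ∂F_y/∂z = 0,
    (∇ × F)_y = ∂F_x/∂z - ∂F_z/∂x = 0,
    (∇ × F)_z = ∂F_y/∂x - ∂F_x/∂y = 17y^2 + 17.

On z = 1, (curl F)_z = 17y^2 + 17.

Convert to polar (x = r cos θ, y = r sin θ, dA = r dr dθ); the integrand becomes 17r^2sin(θ)^2 + 17, so

    ∬_D (curl F)_z dA = ∫_0^{2π} ∫_0^{4} (17r^2sin(θ)^2 + 17) · r dr dθ.

Inner (r from 0 to 4): 1088sin(θ)^2 + 136.
Outer (θ from 0 to 2π): 1360π.

Therefore ∮_C F · dr = 1360π.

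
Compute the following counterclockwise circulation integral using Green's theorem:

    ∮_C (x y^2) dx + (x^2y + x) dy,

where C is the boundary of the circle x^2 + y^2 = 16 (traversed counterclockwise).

Green's theorem converts the closed line integral into a double integral over the enclosed region D:

    ∮_C P dx + Q dy = ∬_D (∂Q/∂x - ∂P/∂y) dA.

Here P = x y^2, Q = x^2y + x, so

    ∂Q/∂x = 2x y + 1,    ∂P/∂y = 2x y,
    ∂Q/∂x - ∂P/∂y = 1.

D is the region x^2 + y^2 ≤ 16. Evaluating the double integral:

In polar coordinates (x = r cos θ, y = r sin θ, dA = r dr dθ) the integrand becomes 1, so

    ∬_D (1) dA = ∫_0^{2π} ∫_0^{4} (1) · r dr dθ.

Inner (r from 0 to 4): 8.
Outer (θ from 0 to 2π): 16π.

Therefore ∮_C P dx + Q dy = 16π.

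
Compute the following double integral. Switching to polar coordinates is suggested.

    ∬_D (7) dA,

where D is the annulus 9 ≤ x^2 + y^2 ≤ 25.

The region D is 3 ≤ r ≤ 5, 0 ≤ θ ≤ 2π in polar coordinates, where x = r cos(θ), y = r sin(θ), and dA = r dr dθ.

Under the substitution, the integrand becomes 7, so

    ∬_D (7) dA = ∫_{0}^{2π} ∫_{3}^{5} (7) · r dr dθ.

Inner integral (in r): ∫_{3}^{5} (7) · r dr = 56.

Outer integral (in θ): ∫_{0}^{2π} (56) dθ = 112π.

Therefore ∬_D (7) dA = 112π.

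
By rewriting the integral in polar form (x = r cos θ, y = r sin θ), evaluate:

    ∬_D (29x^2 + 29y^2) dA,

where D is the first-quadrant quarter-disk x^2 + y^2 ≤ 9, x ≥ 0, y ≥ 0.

The region D is 0 ≤ r ≤ 3, 0 ≤ θ ≤ π/2 in polar coordinates, where x = r cos(θ), y = r sin(θ), and dA = r dr dθ.

Under the substitution, the integrand becomes 29r^2, so

    ∬_D (29x^2 + 29y^2) dA = ∫_{0}^{π/2} ∫_{0}^{3} (29r^2) · r dr dθ.

Inner integral (in r): ∫_{0}^{3} (29r^2) · r dr = 2349/4.

Outer integral (in θ): ∫_{0}^{π/2} (2349/4) dθ = 2349π/8.

Therefore ∬_D (29x^2 + 29y^2) dA = 2349π/8.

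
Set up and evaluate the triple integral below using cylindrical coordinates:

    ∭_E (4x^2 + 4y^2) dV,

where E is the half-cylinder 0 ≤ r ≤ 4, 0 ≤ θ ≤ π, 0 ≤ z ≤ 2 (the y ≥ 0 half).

In cylindrical coordinates, x = r cos(θ), y = r sin(θ), z = z, and dV = r dr dθ dz.

The integrand becomes 4r^2, so

    ∭_E (4x^2 + 4y^2) dV = ∫_{0}^{π} ∫_{0}^{4} ∫_{0}^{2} (4r^2) · r dz dr dθ.

Inner (z): 8r^3.
Middle (r from 0 to 4): 512.
Outer (θ): 512π.

Therefore the triple integral equals 512π.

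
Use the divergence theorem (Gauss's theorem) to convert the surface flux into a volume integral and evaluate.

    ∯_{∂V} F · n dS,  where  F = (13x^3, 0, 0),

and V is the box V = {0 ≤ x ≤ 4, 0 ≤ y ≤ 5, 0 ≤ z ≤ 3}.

By the divergence theorem,

    ∯_{∂V} F · n dS = ∭_V (∇ · F) dV.

Compute the divergence:
    ∇ · F = ∂F_x/∂x + ∂F_y/∂y + ∂F_z/∂z = 39x^2 + 0 + 0 = 39x^2.

V is a rectangular box, so dV = dx dy dz with 0 ≤ x ≤ 4, 0 ≤ y ≤ 5, 0 ≤ z ≤ 3.

Integrate (39x^2) over V as an iterated integral:

    ∭_V (∇·F) dV = ∫_0^{4} ∫_0^{5} ∫_0^{3} (39x^2) dz dy dx.

Inner (z from 0 to 3): 117x^2.
Middle (y from 0 to 5): 585x^2.
Outer (x from 0 to 4): 12480.

Therefore ∯_{∂V} F · n dS = 12480.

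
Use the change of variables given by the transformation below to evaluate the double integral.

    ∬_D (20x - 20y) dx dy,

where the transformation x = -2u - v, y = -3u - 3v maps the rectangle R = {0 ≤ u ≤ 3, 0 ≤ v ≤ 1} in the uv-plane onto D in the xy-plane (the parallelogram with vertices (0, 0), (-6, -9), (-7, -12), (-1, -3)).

Compute the Jacobian determinant of (x, y) with respect to (u, v):

    ∂(x,y)/∂(u,v) = | -2  -1 | = (-2)(-3) - (-1)(-3) = 3.
                   | -3  -3 |

Its absolute value is |J| = 3 (the area scaling factor).

Substituting x = -2u - v, y = -3u - 3v into the integrand,

    20x - 20y → 20u + 40v,

so the integral becomes

    ∬_R (20u + 40v) · |J| du dv = ∫_0^3 ∫_0^1 (60u + 120v) dv du.

Inner (v): 60u + 60.
Outer (u): 450.

Therefore ∬_D (20x - 20y) dx dy = 450.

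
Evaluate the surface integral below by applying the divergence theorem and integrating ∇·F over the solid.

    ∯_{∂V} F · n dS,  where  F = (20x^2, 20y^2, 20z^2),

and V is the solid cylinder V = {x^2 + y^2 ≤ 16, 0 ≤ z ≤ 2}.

By the divergence theorem,

    ∯_{∂V} F · n dS = ∭_V (∇ · F) dV.

Compute the divergence:
    ∇ · F = ∂F_x/∂x + ∂F_y/∂y + ∂F_z/∂z = 40x + 40y + 40z.

In cylindrical coordinates, x = r cos(θ), y = r sin(θ), z = z, dV = r dr dθ dz, with 0 ≤ r ≤ 4, 0 ≤ θ ≤ 2π, 0 ≤ z ≤ 2.

The integrand, after substitution and multiplying by the volume element, becomes (40sqrt(2)r sin(θ + π/4) + 40z) · r, so

    ∭_V (∇·F) dV = ∫_0^{2π} ∫_0^{4} ∫_0^{2} (40sqrt(2)r sin(θ + π/4) + 40z) · r dz dr dθ.

Inner (z from 0 to 2): 80r (sqrt(2)r sin(θ + π/4) + 1).
Middle (r from 0 to 4): 5120sqrt(2)sin(θ + π/4)/3 + 640.
Outer (θ from 0 to 2π): 1280π.

Therefore ∯_{∂V} F · n dS = 1280π.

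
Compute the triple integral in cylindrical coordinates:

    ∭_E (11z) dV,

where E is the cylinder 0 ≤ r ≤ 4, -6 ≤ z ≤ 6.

In cylindrical coordinates, x = r cos(θ), y = r sin(θ), z = z, and dV = r dr dθ dz.

The integrand becomes 11z, so

    ∭_E (11z) dV = ∫_{0}^{2π} ∫_{0}^{4} ∫_{-6}^{6} (11z) · r dz dr dθ.

Inner (z): 0.
Middle (r from 0 to 4): 0.
Outer (θ): 0.

Therefore the triple integral equals 0.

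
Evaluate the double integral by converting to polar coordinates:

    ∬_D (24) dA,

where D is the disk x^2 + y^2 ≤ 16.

The region D is 0 ≤ r ≤ 4, 0 ≤ θ ≤ 2π in polar coordinates, where x = r cos(θ), y = r sin(θ), and dA = r dr dθ.

Under the substitution, the integrand becomes 24, so

    ∬_D (24) dA = ∫_{0}^{2π} ∫_{0}^{4} (24) · r dr dθ.

Inner integral (in r): ∫_{0}^{4} (24) · r dr = 192.

Outer integral (in θ): ∫_{0}^{2π} (192) dθ = 384π.

Therefore ∬_D (24) dA = 384π.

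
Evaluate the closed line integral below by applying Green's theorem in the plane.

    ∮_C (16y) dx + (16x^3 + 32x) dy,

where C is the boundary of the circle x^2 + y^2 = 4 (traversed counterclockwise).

Green's theorem converts the closed line integral into a double integral over the enclosed region D:

    ∮_C P dx + Q dy = ∬_D (∂Q/∂x - ∂P/∂y) dA.

Here P = 16y, Q = 16x^3 + 32x, so

    ∂Q/∂x = 48x^2 + 32,    ∂P/∂y = 16,
    ∂Q/∂x - ∂P/∂y = 48x^2 + 16.

D is the region x^2 + y^2 ≤ 4. Evaluating the double integral:

In polar coordinates (x = r cos θ, y = r sin θ, dA = r dr dθ) the integrand becomes 48r^2cos(θ)^2 + 16, so

    ∬_D (48x^2 + 16) dA = ∫_0^{2π} ∫_0^{2} (48r^2cos(θ)^2 + 16) · r dr dθ.

Inner (r from 0 to 2): 192cos(θ)^2 + 32.
Outer (θ from 0 to 2π): 256π.

Therefore ∮_C P dx + Q dy = 256π.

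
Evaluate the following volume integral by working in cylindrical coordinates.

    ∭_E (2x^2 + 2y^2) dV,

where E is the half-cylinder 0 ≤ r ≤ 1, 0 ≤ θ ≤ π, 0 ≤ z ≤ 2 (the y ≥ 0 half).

In cylindrical coordinates, x = r cos(θ), y = r sin(θ), z = z, and dV = r dr dθ dz.

The integrand becomes 2r^2, so

    ∭_E (2x^2 + 2y^2) dV = ∫_{0}^{π} ∫_{0}^{1} ∫_{0}^{2} (2r^2) · r dz dr dθ.

Inner (z): 4r^3.
Middle (r from 0 to 1): 1.
Outer (θ): π.

Therefore the triple integral equals π.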